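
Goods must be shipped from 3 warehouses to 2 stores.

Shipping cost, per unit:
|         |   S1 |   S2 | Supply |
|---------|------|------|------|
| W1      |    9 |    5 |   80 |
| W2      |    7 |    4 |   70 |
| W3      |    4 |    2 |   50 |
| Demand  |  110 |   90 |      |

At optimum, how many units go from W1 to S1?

The minimum-cost plan:
  W1 to S2: 80 × 5 = 400
  W2 to S1: 60 × 7 = 420
  W2 to S2: 10 × 4 = 40
  W3 to S1: 50 × 4 = 200
Total cost = 1060.
The route W1→S1 is not used.

0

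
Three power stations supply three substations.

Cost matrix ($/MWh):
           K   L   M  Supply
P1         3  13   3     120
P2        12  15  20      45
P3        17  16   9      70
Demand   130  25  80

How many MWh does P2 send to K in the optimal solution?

Optimal shipments:
  P1->K: 110 × $3 = $330
  P1->M: 10 × $3 = $30
  P2->K: 20 × $12 = $240
  P2->L: 25 × $15 = $375
  P3->M: 70 × $9 = $630
Total cost = $1605.
So P2→K carries 20 MWh.

20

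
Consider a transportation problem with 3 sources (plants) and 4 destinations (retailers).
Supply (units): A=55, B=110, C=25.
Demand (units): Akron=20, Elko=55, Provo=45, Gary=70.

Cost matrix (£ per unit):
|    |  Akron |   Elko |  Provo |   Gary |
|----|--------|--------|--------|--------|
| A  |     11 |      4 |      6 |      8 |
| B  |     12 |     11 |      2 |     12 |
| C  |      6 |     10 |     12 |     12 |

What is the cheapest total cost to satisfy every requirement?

A cheapest plan:
  A→Elko: 55 × £4 = £220
  B→Provo: 45 × £2 = £90
  B→Gary: 65 × £12 = £780
  C→Akron: 20 × £6 = £120
  C→Gary: 5 × £12 = £60
Total = 220 + 90 + 780 + 120 + 60 = £1270.

1270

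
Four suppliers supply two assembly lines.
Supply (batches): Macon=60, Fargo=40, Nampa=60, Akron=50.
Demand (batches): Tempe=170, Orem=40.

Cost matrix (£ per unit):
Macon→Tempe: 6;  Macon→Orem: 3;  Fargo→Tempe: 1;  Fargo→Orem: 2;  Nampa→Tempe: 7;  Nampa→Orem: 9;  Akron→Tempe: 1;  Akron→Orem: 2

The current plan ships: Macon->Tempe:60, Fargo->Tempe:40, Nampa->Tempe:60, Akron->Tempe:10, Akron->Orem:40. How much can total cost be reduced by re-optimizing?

160

Current plan cost = 60·6 + 40·1 + 60·7 + 10·1 + 40·2 = £910.
Optimal plan:
  Macon→Tempe: 20 × £6 = £120
  Macon→Orem: 40 × £3 = £120
  Fargo→Tempe: 40 × £1 = £40
  Nampa→Tempe: 60 × £7 = £420
  Akron→Tempe: 50 × £1 = £50
Optimal cost = £750.
Saving = 910 − 750 = £160.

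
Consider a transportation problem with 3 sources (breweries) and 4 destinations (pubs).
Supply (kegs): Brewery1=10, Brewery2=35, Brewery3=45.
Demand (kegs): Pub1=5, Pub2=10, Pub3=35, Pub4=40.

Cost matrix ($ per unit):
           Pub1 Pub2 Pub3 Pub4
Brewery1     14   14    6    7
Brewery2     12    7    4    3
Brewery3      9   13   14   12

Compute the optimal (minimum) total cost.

One minimum-cost allocation:
  Brewery1→Pub3: 10 × $6 = $60
  Brewery2→Pub3: 25 × $4 = $100
  Brewery2→Pub4: 10 × $3 = $30
  Brewery3→Pub1: 5 × $9 = $45
  Brewery3→Pub2: 10 × $13 = $130
  Brewery3→Pub4: 30 × $12 = $360
Total = 60 + 100 + 30 + 45 + 130 + 360 = $725.

725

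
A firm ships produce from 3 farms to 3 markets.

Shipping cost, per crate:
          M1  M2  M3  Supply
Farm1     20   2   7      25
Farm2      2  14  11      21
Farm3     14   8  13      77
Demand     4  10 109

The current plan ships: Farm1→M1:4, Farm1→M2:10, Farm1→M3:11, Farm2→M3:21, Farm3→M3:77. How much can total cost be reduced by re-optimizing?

Current plan cost = 4·20 + 10·2 + 11·7 + 21·11 + 77·13 = 1409.
Optimal plan:
  Farm1→M3: 25 crates
  Farm2→M1: 4 crates
  Farm2→M3: 17 crates
  Farm3→M2: 10 crates
  Farm3→M3: 67 crates
Optimal cost = 1321.
Saving = 1409 − 1321 = 88.

88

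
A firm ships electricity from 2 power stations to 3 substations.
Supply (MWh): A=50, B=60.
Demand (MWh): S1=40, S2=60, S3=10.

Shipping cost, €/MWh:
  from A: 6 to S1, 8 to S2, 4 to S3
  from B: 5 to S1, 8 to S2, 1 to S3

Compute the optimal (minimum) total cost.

A cheapest plan:
  A–S2: 50 MWh
  B–S1: 40 MWh
  B–S2: 10 MWh
  B–S3: 10 MWh
Total cost = €690.

690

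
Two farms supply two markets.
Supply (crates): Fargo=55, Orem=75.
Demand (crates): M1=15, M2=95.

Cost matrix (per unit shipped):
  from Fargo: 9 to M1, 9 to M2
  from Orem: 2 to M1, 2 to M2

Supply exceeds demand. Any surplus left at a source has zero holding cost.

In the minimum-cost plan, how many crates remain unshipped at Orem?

Minimum-cost shipments:
  Fargo–M1: 15 × 9 = 135
  Fargo–M2: 20 × 9 = 180
  Orem–M2: 75 × 2 = 150
Total cost = 465.
Orem ships 75 of its 75, leaving 0.

0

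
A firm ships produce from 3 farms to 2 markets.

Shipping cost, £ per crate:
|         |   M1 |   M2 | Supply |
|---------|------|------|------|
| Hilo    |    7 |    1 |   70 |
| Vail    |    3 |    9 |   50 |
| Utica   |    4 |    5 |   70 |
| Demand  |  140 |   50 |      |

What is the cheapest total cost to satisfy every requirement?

An optimal shipping plan:
  Hilo to M1: 20 × £7 = £140
  Hilo to M2: 50 × £1 = £50
  Vail to M1: 50 × £3 = £150
  Utica to M1: 70 × £4 = £280
Total = 140 + 50 + 150 + 280 = £620.
(Supply check: Hilo ships 70; Vail ships 50; Utica ships 70.)

620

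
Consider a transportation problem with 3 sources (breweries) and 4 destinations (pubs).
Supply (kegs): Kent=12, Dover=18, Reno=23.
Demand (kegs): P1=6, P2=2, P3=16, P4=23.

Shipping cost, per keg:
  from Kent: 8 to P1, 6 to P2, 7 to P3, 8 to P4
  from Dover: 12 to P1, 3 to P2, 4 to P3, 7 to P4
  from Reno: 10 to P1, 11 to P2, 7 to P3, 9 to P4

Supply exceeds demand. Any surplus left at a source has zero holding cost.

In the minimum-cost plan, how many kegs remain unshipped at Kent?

An optimal plan:
  Kent to P1: 6 × 8 = 48
  Kent to P4: 6 × 8 = 48
  Dover to P2: 2 × 3 = 6
  Dover to P3: 16 × 4 = 64
  Reno to P4: 17 × 9 = 153
Total cost = 319.
Kent ships 12 of its 12, leaving 0.

0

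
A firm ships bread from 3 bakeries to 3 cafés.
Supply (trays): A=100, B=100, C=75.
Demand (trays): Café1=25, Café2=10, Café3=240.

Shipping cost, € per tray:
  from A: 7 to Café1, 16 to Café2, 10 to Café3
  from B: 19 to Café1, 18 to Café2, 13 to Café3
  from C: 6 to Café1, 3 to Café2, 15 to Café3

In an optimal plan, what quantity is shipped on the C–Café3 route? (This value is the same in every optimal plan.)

Optimal shipments:
  A->Café3: 100 trays
  B->Café3: 100 trays
  C->Café1: 25 trays
  C->Café2: 10 trays
  C->Café3: 40 trays
Total cost = €3080.
So C→Café3 carries 40 trays.

40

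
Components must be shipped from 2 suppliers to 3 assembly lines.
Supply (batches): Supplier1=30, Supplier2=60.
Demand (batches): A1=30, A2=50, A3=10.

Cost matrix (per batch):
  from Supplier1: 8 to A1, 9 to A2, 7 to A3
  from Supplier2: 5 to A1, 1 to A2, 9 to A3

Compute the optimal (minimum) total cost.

330

Optimal allocation:
  Supplier1 to A1: 20 batches
  Supplier1 to A3: 10 batches
  Supplier2 to A1: 10 batches
  Supplier2 to A2: 50 batches
Total cost = 330.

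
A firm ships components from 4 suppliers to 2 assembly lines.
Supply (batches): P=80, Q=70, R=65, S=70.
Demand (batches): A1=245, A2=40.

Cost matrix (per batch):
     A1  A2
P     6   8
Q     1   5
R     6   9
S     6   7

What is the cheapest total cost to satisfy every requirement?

1400

An optimal shipping plan:
  P to A1: 80 batches
  Q to A1: 70 batches
  R to A1: 65 batches
  S to A1: 30 batches
  S to A2: 40 batches
Total cost = 1400.
(Supply check: P ships 80; Q ships 70; R ships 65; S ships 70.)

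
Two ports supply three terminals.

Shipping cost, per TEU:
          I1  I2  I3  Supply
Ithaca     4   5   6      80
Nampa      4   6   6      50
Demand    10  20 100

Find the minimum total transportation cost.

740

Optimal allocation:
  Ithaca to I1: 10 × 4 = 40
  Ithaca to I2: 20 × 5 = 100
  Ithaca to I3: 50 × 6 = 300
  Nampa to I3: 50 × 6 = 300
Total = 40 + 100 + 300 + 300 = 740.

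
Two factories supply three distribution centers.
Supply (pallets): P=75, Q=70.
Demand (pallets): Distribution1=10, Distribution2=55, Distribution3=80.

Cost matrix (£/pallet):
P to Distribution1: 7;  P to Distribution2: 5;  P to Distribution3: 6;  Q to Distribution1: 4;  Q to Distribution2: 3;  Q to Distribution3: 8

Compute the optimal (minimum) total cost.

One minimum-cost allocation:
  P→Distribution3: 75 × £6 = £450
  Q→Distribution1: 10 × £4 = £40
  Q→Distribution2: 55 × £3 = £165
  Q→Distribution3: 5 × £8 = £40
Total = 450 + 40 + 165 + 40 = £695.

695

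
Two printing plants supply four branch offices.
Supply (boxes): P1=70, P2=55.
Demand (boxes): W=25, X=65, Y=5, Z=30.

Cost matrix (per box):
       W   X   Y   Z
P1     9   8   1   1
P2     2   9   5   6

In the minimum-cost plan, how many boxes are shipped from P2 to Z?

0

Solving gives:
  P1->X: 35 × 8 = 280
  P1->Y: 5 × 1 = 5
  P1->Z: 30 × 1 = 30
  P2->W: 25 × 2 = 50
  P2->X: 30 × 9 = 270
Total cost = 635.
The route P2→Z is not used.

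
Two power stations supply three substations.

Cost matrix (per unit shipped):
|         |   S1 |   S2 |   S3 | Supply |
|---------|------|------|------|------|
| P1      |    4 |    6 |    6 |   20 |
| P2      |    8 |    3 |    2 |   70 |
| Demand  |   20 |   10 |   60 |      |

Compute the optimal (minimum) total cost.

One minimum-cost allocation:
  P1 to S1: 20 × 4 = 80
  P2 to S2: 10 × 3 = 30
  P2 to S3: 60 × 2 = 120
Total = 80 + 30 + 120 = 230.
(Supply check: P1 ships 20; P2 ships 70.)

230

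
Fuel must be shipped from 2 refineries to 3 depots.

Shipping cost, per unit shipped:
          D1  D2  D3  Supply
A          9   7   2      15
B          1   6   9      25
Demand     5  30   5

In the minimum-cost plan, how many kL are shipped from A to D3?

The minimum-cost plan:
  A→D2: 10 × 7 = 70
  A→D3: 5 × 2 = 10
  B→D1: 5 × 1 = 5
  B→D2: 20 × 6 = 120
Total cost = 205.
So A→D3 carries 5 kL.

5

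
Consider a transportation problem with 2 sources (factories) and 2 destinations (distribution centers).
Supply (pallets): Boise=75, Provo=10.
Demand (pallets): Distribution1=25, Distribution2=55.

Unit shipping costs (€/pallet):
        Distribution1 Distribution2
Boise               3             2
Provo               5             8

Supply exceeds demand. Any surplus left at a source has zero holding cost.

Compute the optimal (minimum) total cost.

An optimal shipping plan:
  Boise→Distribution1: 20 × €3 = €60
  Boise→Distribution2: 55 × €2 = €110
  Provo→Distribution1: 5 × €5 = €25
Total = 60 + 110 + 25 = €195.

195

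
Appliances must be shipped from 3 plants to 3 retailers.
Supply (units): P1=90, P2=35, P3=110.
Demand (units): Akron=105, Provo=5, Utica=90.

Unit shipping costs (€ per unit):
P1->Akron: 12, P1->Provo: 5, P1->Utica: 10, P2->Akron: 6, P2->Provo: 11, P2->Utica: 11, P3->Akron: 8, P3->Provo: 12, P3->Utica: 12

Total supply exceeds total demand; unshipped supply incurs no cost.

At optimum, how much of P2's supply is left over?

An optimal plan:
  P1–Provo: 5 units
  P1–Utica: 85 units
  P2–Akron: 35 units
  P3–Akron: 70 units
  P3–Utica: 5 units
Total cost = €1705.
P2 ships 35 of its 35, leaving 0.

0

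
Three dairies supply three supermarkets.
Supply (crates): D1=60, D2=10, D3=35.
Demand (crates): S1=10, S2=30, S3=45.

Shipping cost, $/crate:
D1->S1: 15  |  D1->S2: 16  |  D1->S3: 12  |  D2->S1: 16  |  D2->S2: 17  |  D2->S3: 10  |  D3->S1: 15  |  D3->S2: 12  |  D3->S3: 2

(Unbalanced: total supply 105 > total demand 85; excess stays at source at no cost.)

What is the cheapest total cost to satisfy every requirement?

One minimum-cost allocation:
  D1–S1: 10 crates
  D1–S2: 30 crates
  D2–S3: 10 crates
  D3–S3: 35 crates
Total cost = $800.

800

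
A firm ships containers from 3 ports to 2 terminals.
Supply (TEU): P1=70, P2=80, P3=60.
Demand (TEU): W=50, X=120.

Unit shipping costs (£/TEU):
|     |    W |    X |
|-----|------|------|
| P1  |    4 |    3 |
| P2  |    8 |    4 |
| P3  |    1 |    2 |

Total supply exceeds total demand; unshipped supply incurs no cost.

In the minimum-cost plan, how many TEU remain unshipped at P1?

0

Minimum-cost shipments:
  P1–X: 70 × £3 = £210
  P2–X: 40 × £4 = £160
  P3–W: 50 × £1 = £50
  P3–X: 10 × £2 = £20
Total cost = £440.
P1 ships 70 of its 70, leaving 0.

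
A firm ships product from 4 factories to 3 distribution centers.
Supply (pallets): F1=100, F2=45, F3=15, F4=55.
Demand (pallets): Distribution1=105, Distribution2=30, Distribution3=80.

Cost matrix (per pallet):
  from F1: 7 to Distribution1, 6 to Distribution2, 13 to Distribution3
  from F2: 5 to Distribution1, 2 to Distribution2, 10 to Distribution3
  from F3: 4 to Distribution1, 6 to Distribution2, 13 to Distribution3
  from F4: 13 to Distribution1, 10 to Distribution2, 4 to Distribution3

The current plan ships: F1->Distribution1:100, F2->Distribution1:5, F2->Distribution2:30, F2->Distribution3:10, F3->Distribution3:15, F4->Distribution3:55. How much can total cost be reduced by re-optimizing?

50

Current plan cost = 100·7 + 5·5 + 30·2 + 10·10 + 15·13 + 55·4 = 1300.
Optimal plan:
  F1->Distribution1: 90 × 7 = 630
  F1->Distribution3: 10 × 13 = 130
  F2->Distribution2: 30 × 2 = 60
  F2->Distribution3: 15 × 10 = 150
  F3->Distribution1: 15 × 4 = 60
  F4->Distribution3: 55 × 4 = 220
Optimal cost = 1250.
Saving = 1300 − 1250 = 50.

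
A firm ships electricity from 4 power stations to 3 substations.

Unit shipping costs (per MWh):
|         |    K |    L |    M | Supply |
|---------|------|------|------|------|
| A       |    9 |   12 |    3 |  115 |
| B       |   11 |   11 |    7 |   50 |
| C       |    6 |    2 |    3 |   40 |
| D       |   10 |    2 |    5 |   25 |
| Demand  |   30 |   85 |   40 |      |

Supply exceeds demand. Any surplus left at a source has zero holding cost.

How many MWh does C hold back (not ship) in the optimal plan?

0

An optimal plan:
  A→K: 30 MWh
  A→M: 40 MWh
  B→L: 20 MWh
  C→L: 40 MWh
  D→L: 25 MWh
Total cost = 740.
C ships 40 of its 40, leaving 0.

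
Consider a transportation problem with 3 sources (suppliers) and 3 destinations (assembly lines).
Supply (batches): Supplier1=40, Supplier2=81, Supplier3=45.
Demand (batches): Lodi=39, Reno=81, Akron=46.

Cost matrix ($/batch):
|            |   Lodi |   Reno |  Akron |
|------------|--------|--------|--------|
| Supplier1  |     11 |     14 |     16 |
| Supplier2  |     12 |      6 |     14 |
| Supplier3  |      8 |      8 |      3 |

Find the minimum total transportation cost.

1066

A cheapest plan:
  Supplier1→Lodi: 39 batches
  Supplier1→Akron: 1 batches
  Supplier2→Reno: 81 batches
  Supplier3→Akron: 45 batches
Total cost = $1066.
(Supply check: Supplier1 ships 40; Supplier2 ships 81; Supplier3 ships 45.)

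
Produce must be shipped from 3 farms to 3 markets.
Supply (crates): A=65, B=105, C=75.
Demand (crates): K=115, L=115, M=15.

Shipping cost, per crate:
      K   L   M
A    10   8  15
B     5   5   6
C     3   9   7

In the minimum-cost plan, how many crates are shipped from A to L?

65

The minimum-cost plan:
  A→L: 65 × 8 = 520
  B→K: 40 × 5 = 200
  B→L: 50 × 5 = 250
  B→M: 15 × 6 = 90
  C→K: 75 × 3 = 225
Total cost = 1285.
So A→L carries 65 crates.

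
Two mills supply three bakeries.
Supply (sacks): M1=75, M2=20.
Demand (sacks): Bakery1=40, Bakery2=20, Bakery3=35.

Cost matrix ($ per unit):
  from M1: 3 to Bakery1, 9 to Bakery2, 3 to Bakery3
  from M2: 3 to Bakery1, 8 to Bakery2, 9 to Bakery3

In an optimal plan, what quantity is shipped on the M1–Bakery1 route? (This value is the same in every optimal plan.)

40

The minimum-cost plan:
  M1–Bakery1: 40 sacks
  M1–Bakery3: 35 sacks
  M2–Bakery2: 20 sacks
Total cost = $385.
So M1→Bakery1 carries 40 sacks.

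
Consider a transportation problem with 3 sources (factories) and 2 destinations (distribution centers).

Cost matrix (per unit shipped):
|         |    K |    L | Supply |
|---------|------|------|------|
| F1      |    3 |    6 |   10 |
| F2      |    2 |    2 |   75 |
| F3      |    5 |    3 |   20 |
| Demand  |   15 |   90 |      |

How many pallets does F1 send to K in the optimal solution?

10

Optimal shipments:
  F1→K: 10 × 3 = 30
  F2→K: 5 × 2 = 10
  F2→L: 70 × 2 = 140
  F3→L: 20 × 3 = 60
Total cost = 240.
So F1→K carries 10 pallets.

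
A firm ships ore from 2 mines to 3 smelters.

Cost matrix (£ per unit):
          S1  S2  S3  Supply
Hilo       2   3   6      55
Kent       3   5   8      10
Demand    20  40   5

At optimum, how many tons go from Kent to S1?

10

Optimal shipments:
  Hilo to S1: 10 × £2 = £20
  Hilo to S2: 40 × £3 = £120
  Hilo to S3: 5 × £6 = £30
  Kent to S1: 10 × £3 = £30
Total cost = £200.
So Kent→S1 carries 10 tons.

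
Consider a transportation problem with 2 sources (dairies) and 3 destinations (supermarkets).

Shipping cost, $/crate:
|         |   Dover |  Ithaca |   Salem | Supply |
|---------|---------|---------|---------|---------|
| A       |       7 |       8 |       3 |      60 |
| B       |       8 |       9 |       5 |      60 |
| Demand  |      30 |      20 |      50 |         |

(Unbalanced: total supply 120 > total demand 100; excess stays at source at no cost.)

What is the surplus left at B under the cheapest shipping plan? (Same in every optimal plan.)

20

Minimum-cost shipments:
  A→Dover: 10 × $7 = $70
  A→Salem: 50 × $3 = $150
  B→Dover: 20 × $8 = $160
  B→Ithaca: 20 × $9 = $180
Total cost = $560.
B ships 40 of its 60, leaving 20.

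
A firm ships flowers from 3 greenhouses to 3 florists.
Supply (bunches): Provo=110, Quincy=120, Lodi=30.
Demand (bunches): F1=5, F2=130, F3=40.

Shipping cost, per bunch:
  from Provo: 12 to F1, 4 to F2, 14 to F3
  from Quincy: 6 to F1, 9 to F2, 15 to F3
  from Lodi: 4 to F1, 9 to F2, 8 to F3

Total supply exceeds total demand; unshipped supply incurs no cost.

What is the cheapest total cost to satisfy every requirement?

Optimal allocation:
  Provo->F2: 110 × 4 = 440
  Quincy->F1: 5 × 6 = 30
  Quincy->F2: 20 × 9 = 180
  Quincy->F3: 10 × 15 = 150
  Lodi->F3: 30 × 8 = 240
Total = 440 + 30 + 180 + 150 + 240 = 1040.

1040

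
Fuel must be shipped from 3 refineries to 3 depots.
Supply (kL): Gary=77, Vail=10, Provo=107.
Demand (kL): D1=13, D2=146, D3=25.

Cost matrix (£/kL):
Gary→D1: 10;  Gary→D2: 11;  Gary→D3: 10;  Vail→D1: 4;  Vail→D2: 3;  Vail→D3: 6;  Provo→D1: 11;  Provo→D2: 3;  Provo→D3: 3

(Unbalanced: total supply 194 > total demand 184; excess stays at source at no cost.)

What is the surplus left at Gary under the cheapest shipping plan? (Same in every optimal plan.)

Minimum-cost shipments:
  Gary–D1: 13 kL
  Gary–D2: 29 kL
  Gary–D3: 25 kL
  Vail–D2: 10 kL
  Provo–D2: 107 kL
Total cost = £1050.
Gary ships 67 of its 77, leaving 10.

10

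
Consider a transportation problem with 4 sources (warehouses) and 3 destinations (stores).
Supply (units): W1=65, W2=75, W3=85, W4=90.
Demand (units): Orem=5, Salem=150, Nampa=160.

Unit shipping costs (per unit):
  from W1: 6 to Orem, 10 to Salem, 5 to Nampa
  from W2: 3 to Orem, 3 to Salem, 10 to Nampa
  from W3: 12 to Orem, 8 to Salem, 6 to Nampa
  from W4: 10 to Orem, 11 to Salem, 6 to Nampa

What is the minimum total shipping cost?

An optimal shipping plan:
  W1→Orem: 5 units
  W1→Nampa: 60 units
  W2→Salem: 75 units
  W3→Salem: 75 units
  W3→Nampa: 10 units
  W4→Nampa: 90 units
Total cost = 1755.
(Supply check: W1 ships 65; W2 ships 75; W3 ships 85; W4 ships 90.)

1755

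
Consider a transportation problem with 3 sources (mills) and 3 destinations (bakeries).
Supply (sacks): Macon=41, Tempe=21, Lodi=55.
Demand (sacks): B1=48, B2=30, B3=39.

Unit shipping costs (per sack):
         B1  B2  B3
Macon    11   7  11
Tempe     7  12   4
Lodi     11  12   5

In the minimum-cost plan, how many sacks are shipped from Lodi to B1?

16

Solving gives:
  Macon–B1: 11 × 11 = 121
  Macon–B2: 30 × 7 = 210
  Tempe–B1: 21 × 7 = 147
  Lodi–B1: 16 × 11 = 176
  Lodi–B3: 39 × 5 = 195
Total cost = 849.
So Lodi→B1 carries 16 sacks.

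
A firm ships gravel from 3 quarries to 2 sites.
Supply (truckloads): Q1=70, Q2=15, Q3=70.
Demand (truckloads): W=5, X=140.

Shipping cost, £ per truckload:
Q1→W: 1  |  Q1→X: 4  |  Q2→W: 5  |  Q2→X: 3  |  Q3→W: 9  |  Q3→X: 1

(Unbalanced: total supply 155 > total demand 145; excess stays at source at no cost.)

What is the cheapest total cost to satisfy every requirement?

340

A cheapest plan:
  Q1 to W: 5 × £1 = £5
  Q1 to X: 55 × £4 = £220
  Q2 to X: 15 × £3 = £45
  Q3 to X: 70 × £1 = £70
Total = 5 + 220 + 45 + 70 = £340.
(Supply check: Q1 ships 60; Q2 ships 15; Q3 ships 70.)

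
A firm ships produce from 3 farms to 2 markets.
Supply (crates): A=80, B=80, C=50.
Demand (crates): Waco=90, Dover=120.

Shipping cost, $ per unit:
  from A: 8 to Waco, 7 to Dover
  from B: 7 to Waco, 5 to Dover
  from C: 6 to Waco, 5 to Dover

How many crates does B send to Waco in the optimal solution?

The minimum-cost plan:
  A→Waco: 80 × $8 = $640
  B→Dover: 80 × $5 = $400
  C→Waco: 10 × $6 = $60
  C→Dover: 40 × $5 = $200
Total cost = $1300.
The route B→Waco is not used.

0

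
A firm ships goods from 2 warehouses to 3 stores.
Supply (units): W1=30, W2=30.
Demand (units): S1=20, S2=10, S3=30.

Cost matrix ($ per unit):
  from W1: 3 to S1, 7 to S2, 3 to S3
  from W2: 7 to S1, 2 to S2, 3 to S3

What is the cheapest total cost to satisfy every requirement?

One minimum-cost allocation:
  W1→S1: 20 × $3 = $60
  W1→S3: 10 × $3 = $30
  W2→S2: 10 × $2 = $20
  W2→S3: 20 × $3 = $60
Total = 60 + 30 + 20 + 60 = $170.
(Supply check: W1 ships 30; W2 ships 30.)

170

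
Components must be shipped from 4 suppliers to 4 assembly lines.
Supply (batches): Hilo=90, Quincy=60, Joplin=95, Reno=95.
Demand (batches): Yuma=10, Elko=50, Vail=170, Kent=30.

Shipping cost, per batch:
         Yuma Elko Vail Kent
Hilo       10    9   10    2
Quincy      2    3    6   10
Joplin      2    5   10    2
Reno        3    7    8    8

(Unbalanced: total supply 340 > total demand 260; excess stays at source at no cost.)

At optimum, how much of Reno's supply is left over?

0

An optimal plan:
  Hilo–Kent: 30 × 2 = 60
  Quincy–Vail: 60 × 6 = 360
  Joplin–Yuma: 10 × 2 = 20
  Joplin–Elko: 50 × 5 = 250
  Joplin–Vail: 15 × 10 = 150
  Reno–Vail: 95 × 8 = 760
Total cost = 1600.
Reno ships 95 of its 95, leaving 0.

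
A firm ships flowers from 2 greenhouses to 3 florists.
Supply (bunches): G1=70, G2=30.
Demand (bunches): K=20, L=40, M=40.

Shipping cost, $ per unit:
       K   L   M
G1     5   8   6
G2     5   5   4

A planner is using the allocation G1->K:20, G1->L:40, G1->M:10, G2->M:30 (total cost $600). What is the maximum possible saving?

30

Current plan cost = 20·5 + 40·8 + 10·6 + 30·4 = $600.
Optimal plan:
  G1->K: 20 bunches
  G1->L: 10 bunches
  G1->M: 40 bunches
  G2->L: 30 bunches
Optimal cost = $570.
Saving = 600 − 570 = $30.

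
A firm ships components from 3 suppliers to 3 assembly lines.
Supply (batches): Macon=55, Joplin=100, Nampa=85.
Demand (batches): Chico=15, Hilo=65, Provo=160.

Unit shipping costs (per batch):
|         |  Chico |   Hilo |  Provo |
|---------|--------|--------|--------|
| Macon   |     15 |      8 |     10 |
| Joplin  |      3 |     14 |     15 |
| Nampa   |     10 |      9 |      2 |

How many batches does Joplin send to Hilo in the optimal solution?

10

Optimal shipments:
  Macon→Hilo: 55 batches
  Joplin→Chico: 15 batches
  Joplin→Hilo: 10 batches
  Joplin→Provo: 75 batches
  Nampa→Provo: 85 batches
Total cost = 1920.
So Joplin→Hilo carries 10 batches.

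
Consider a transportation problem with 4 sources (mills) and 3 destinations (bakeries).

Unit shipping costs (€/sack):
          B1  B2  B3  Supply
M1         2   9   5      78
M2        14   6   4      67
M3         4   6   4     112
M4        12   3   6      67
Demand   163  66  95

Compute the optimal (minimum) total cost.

1076

One minimum-cost allocation:
  M1->B1: 78 × €2 = €156
  M2->B3: 67 × €4 = €268
  M3->B1: 85 × €4 = €340
  M3->B3: 27 × €4 = €108
  M4->B2: 66 × €3 = €198
  M4->B3: 1 × €6 = €6
Total = 156 + 268 + 340 + 108 + 198 + 6 = €1076.
(Supply check: M1 ships 78; M2 ships 67; M3 ships 112; M4 ships 67.)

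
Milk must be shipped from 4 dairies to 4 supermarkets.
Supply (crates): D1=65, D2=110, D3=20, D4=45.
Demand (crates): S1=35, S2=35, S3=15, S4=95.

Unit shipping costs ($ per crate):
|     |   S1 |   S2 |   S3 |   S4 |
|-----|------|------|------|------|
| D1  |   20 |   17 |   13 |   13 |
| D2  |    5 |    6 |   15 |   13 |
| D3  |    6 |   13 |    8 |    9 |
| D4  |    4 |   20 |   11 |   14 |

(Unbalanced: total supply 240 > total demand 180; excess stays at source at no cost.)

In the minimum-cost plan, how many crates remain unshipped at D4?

An optimal plan:
  D1–S4: 65 × $13 = $845
  D2–S2: 35 × $6 = $210
  D2–S4: 15 × $13 = $195
  D3–S3: 5 × $8 = $40
  D3–S4: 15 × $9 = $135
  D4–S1: 35 × $4 = $140
  D4–S3: 10 × $11 = $110
Total cost = $1675.
D4 ships 45 of its 45, leaving 0.

0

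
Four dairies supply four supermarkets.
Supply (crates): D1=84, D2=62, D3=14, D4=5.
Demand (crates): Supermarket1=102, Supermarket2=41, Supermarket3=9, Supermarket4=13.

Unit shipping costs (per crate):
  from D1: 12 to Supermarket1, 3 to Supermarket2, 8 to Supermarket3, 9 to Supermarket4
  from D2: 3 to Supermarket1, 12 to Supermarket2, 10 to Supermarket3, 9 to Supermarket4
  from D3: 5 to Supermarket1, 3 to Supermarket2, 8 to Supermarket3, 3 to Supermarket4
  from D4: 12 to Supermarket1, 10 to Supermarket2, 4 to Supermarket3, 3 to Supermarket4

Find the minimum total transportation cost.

Optimal allocation:
  D1->Supermarket1: 26 crates
  D1->Supermarket2: 41 crates
  D1->Supermarket3: 9 crates
  D1->Supermarket4: 8 crates
  D2->Supermarket1: 62 crates
  D3->Supermarket1: 14 crates
  D4->Supermarket4: 5 crates
Total cost = 850.
(Supply check: D1 ships 84; D2 ships 62; D3 ships 14; D4 ships 5.)

850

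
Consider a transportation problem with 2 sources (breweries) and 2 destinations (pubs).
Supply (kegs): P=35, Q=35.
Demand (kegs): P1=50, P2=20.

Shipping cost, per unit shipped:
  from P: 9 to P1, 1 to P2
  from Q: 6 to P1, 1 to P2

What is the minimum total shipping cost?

365

A cheapest plan:
  P–P1: 15 × 9 = 135
  P–P2: 20 × 1 = 20
  Q–P1: 35 × 6 = 210
Total = 135 + 20 + 210 = 365.
(Supply check: P ships 35; Q ships 35.)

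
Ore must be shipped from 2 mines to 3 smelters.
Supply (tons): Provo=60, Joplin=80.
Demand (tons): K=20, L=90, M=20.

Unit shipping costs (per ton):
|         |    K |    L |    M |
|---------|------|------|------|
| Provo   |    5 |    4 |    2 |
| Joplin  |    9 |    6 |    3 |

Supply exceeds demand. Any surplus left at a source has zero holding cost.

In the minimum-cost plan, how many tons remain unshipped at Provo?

0

An optimal plan:
  Provo→K: 20 × 5 = 100
  Provo→L: 40 × 4 = 160
  Joplin→L: 50 × 6 = 300
  Joplin→M: 20 × 3 = 60
Total cost = 620.
Provo ships 60 of its 60, leaving 0.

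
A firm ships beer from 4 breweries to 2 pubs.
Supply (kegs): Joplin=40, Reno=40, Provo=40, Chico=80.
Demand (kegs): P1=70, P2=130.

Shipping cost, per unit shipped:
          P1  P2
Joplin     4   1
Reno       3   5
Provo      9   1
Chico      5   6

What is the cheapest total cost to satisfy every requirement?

A cheapest plan:
  Joplin→P2: 40 × 1 = 40
  Reno→P1: 40 × 3 = 120
  Provo→P2: 40 × 1 = 40
  Chico→P1: 30 × 5 = 150
  Chico→P2: 50 × 6 = 300
Total = 40 + 120 + 40 + 150 + 300 = 650.
(Supply check: Joplin ships 40; Reno ships 40; Provo ships 40; Chico ships 80.)

650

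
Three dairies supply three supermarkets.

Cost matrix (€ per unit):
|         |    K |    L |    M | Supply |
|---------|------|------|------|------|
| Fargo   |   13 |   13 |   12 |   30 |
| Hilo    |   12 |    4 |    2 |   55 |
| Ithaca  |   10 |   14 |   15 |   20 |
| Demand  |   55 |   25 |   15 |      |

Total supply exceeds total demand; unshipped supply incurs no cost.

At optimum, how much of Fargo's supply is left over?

Minimum-cost shipments:
  Fargo to K: 20 × €13 = €260
  Hilo to K: 15 × €12 = €180
  Hilo to L: 25 × €4 = €100
  Hilo to M: 15 × €2 = €30
  Ithaca to K: 20 × €10 = €200
Total cost = €770.
Fargo ships 20 of its 30, leaving 10.

10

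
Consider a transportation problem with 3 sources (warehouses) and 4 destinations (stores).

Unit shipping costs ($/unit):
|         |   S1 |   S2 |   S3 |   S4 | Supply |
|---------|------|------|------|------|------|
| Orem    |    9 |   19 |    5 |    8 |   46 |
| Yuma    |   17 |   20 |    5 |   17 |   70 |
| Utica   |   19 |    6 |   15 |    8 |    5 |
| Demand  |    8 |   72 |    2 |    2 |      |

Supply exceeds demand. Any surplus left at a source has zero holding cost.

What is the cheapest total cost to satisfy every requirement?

One minimum-cost allocation:
  Orem→S1: 8 × $9 = $72
  Orem→S2: 36 × $19 = $684
  Orem→S4: 2 × $8 = $16
  Yuma→S2: 31 × $20 = $620
  Yuma→S3: 2 × $5 = $10
  Utica→S2: 5 × $6 = $30
Total = 72 + 684 + 16 + 620 + 10 + 30 = $1432.

1432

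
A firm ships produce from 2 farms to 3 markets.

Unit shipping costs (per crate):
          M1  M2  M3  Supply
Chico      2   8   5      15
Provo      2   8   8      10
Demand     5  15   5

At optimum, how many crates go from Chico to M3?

5

Optimal shipments:
  Chico to M1: 5 × 2 = 10
  Chico to M2: 5 × 8 = 40
  Chico to M3: 5 × 5 = 25
  Provo to M2: 10 × 8 = 80
Total cost = 155.
So Chico→M3 carries 5 crates.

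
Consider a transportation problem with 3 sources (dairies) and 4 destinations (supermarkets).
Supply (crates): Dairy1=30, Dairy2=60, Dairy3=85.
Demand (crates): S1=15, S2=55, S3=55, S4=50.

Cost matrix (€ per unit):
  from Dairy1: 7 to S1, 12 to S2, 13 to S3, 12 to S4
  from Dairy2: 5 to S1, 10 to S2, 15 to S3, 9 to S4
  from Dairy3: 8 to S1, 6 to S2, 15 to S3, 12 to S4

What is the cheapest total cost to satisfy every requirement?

A cheapest plan:
  Dairy1→S3: 30 × €13 = €390
  Dairy2→S1: 10 × €5 = €50
  Dairy2→S4: 50 × €9 = €450
  Dairy3→S1: 5 × €8 = €40
  Dairy3→S2: 55 × €6 = €330
  Dairy3→S3: 25 × €15 = €375
Total = 390 + 50 + 450 + 40 + 330 + 375 = €1635.

1635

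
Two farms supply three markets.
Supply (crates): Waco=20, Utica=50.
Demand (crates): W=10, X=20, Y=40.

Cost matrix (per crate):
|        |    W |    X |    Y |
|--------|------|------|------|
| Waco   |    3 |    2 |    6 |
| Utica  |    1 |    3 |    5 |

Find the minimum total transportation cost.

250

Optimal allocation:
  Waco to X: 20 crates
  Utica to W: 10 crates
  Utica to Y: 40 crates
Total cost = 250.
(Supply check: Waco ships 20; Utica ships 50.)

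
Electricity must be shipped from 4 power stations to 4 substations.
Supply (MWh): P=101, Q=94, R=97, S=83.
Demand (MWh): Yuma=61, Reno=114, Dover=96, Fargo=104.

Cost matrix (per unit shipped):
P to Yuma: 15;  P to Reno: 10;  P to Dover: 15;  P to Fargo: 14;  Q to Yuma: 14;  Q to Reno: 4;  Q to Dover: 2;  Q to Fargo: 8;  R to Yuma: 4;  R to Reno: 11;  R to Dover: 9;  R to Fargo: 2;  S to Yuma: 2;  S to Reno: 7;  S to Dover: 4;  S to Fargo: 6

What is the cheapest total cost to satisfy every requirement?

Optimal allocation:
  P→Reno: 101 MWh
  Q→Reno: 13 MWh
  Q→Dover: 81 MWh
  R→Fargo: 97 MWh
  S→Yuma: 61 MWh
  S→Dover: 15 MWh
  S→Fargo: 7 MWh
Total cost = 1642.
(Supply check: P ships 101; Q ships 94; R ships 97; S ships 83.)

1642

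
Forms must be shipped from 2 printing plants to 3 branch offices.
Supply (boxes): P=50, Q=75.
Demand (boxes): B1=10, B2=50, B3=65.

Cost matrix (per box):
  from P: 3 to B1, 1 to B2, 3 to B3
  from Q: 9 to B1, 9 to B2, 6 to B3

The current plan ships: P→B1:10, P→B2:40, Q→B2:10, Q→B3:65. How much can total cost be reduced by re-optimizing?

Current plan cost = 10·3 + 40·1 + 10·9 + 65·6 = 550.
Optimal plan:
  P→B2: 50 boxes
  Q→B1: 10 boxes
  Q→B3: 65 boxes
Optimal cost = 530.
Saving = 550 − 530 = 20.

20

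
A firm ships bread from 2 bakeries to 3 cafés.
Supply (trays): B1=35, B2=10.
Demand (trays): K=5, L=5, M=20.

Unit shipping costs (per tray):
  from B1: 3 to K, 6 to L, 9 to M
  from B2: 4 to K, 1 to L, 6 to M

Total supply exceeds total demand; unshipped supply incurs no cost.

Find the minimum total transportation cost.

One minimum-cost allocation:
  B1 to K: 5 × 3 = 15
  B1 to M: 15 × 9 = 135
  B2 to L: 5 × 1 = 5
  B2 to M: 5 × 6 = 30
Total = 15 + 135 + 5 + 30 = 185.
(Supply check: B1 ships 20; B2 ships 10.)

185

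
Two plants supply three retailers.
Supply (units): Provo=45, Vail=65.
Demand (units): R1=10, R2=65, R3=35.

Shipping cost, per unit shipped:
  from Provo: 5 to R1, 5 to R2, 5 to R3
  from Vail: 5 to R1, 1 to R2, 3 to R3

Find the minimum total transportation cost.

One minimum-cost allocation:
  Provo–R1: 10 × 5 = 50
  Provo–R3: 35 × 5 = 175
  Vail–R2: 65 × 1 = 65
Total = 50 + 175 + 65 = 290.
(Supply check: Provo ships 45; Vail ships 65.)

290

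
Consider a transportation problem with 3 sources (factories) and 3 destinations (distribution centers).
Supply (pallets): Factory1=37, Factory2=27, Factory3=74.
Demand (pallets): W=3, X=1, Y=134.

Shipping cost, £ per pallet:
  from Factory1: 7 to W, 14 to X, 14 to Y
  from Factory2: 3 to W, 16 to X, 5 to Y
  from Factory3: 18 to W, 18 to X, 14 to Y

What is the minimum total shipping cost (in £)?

An optimal shipping plan:
  Factory1->W: 3 × £7 = £21
  Factory1->X: 1 × £14 = £14
  Factory1->Y: 33 × £14 = £462
  Factory2->Y: 27 × £5 = £135
  Factory3->Y: 74 × £14 = £1036
Total = 21 + 14 + 462 + 135 + 1036 = £1668.

1668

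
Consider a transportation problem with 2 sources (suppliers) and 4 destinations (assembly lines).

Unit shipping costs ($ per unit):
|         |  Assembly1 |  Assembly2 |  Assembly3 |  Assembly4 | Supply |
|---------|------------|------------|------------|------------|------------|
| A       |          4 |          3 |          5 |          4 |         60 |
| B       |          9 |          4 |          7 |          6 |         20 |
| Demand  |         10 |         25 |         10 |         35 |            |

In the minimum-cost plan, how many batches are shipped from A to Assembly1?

Optimal shipments:
  A–Assembly1: 10 × $4 = $40
  A–Assembly2: 5 × $3 = $15
  A–Assembly3: 10 × $5 = $50
  A–Assembly4: 35 × $4 = $140
  B–Assembly2: 20 × $4 = $80
Total cost = $325.
So A→Assembly1 carries 10 batches.

10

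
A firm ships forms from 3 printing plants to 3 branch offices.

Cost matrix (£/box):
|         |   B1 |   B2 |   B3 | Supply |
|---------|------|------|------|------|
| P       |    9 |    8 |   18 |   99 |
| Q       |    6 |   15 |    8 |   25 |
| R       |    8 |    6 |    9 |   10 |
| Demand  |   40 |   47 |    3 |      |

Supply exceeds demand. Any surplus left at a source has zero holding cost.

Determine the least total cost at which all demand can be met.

One minimum-cost allocation:
  P->B1: 15 × £9 = £135
  P->B2: 40 × £8 = £320
  Q->B1: 25 × £6 = £150
  R->B2: 7 × £6 = £42
  R->B3: 3 × £9 = £27
Total = 135 + 320 + 150 + 42 + 27 = £674.

674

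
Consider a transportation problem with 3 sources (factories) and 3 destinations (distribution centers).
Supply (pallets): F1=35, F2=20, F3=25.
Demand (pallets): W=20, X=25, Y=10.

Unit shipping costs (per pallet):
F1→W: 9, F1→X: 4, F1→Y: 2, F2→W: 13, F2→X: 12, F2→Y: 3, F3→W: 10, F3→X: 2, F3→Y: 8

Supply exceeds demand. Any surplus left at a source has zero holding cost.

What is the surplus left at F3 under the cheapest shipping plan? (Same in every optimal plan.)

0

An optimal plan:
  F1 to W: 20 × 9 = 180
  F1 to Y: 10 × 2 = 20
  F3 to X: 25 × 2 = 50
Total cost = 250.
F3 ships 25 of its 25, leaving 0.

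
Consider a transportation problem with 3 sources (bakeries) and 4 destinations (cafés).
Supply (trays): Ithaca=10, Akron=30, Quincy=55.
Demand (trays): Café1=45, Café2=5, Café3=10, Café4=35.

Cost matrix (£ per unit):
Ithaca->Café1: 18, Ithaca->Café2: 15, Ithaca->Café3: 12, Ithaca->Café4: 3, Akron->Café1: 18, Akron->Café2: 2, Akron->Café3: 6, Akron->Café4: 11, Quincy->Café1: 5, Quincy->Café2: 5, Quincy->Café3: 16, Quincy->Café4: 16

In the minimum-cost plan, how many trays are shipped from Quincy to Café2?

5

Optimal shipments:
  Ithaca→Café4: 10 × £3 = £30
  Akron→Café3: 10 × £6 = £60
  Akron→Café4: 20 × £11 = £220
  Quincy→Café1: 45 × £5 = £225
  Quincy→Café2: 5 × £5 = £25
  Quincy→Café4: 5 × £16 = £80
Total cost = £640.
So Quincy→Café2 carries 5 trays.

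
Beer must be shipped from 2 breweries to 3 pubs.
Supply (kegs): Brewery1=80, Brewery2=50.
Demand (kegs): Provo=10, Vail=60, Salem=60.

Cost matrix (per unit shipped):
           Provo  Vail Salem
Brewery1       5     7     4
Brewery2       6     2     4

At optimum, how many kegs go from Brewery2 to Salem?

Solving gives:
  Brewery1->Provo: 10 × 5 = 50
  Brewery1->Vail: 10 × 7 = 70
  Brewery1->Salem: 60 × 4 = 240
  Brewery2->Vail: 50 × 2 = 100
Total cost = 460.
The route Brewery2→Salem is not used.

0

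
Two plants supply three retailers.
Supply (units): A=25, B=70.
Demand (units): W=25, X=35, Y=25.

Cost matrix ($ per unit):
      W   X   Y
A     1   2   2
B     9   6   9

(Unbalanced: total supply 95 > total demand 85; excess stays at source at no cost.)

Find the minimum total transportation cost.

460

An optimal shipping plan:
  A–W: 25 × $1 = $25
  B–X: 35 × $6 = $210
  B–Y: 25 × $9 = $225
Total = 25 + 210 + 225 = $460.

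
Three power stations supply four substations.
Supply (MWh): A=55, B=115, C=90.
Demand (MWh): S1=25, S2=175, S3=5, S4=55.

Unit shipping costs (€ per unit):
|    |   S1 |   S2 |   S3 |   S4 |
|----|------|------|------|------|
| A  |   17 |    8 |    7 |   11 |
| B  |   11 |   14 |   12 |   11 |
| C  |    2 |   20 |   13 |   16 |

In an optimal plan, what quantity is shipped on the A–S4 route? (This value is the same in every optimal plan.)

0

The minimum-cost plan:
  A to S2: 55 × €8 = €440
  B to S2: 115 × €14 = €1610
  C to S1: 25 × €2 = €50
  C to S2: 5 × €20 = €100
  C to S3: 5 × €13 = €65
  C to S4: 55 × €16 = €880
Total cost = €3145.
The route A→S4 is not used.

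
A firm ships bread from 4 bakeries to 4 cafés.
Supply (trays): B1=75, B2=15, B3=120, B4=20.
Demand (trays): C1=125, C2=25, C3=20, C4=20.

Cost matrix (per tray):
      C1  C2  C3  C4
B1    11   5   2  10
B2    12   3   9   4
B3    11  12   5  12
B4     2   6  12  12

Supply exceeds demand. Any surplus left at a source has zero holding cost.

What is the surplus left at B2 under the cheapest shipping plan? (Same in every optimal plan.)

Minimum-cost shipments:
  B1–C1: 25 × 11 = 275
  B1–C2: 25 × 5 = 125
  B1–C3: 20 × 2 = 40
  B1–C4: 5 × 10 = 50
  B2–C4: 15 × 4 = 60
  B3–C1: 80 × 11 = 880
  B4–C1: 20 × 2 = 40
Total cost = 1470.
B2 ships 15 of its 15, leaving 0.

0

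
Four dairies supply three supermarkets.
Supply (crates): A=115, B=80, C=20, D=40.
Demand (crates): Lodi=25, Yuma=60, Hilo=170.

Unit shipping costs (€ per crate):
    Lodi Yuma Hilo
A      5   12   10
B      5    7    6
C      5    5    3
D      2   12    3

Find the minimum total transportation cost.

1745

Optimal allocation:
  A->Lodi: 25 crates
  A->Hilo: 90 crates
  B->Yuma: 60 crates
  B->Hilo: 20 crates
  C->Hilo: 20 crates
  D->Hilo: 40 crates
Total cost = €1745.
(Supply check: A ships 115; B ships 80; C ships 20; D ships 40.)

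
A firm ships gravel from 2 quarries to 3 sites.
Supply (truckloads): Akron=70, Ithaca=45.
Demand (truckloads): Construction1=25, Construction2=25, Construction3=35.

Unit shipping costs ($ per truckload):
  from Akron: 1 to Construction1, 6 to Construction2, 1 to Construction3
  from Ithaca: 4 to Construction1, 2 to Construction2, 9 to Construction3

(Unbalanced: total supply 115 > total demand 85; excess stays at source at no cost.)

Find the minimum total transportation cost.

An optimal shipping plan:
  Akron->Construction1: 25 × $1 = $25
  Akron->Construction3: 35 × $1 = $35
  Ithaca->Construction2: 25 × $2 = $50
Total = 25 + 35 + 50 = $110.

110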